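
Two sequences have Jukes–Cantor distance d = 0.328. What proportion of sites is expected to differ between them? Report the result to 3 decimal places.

0.266

p = (3/4)(1 − e^(−4d/3)) = 0.75 × (1 − e^(-0.437333)) = 0.75 × (1 − 0.645756) = 0.265683.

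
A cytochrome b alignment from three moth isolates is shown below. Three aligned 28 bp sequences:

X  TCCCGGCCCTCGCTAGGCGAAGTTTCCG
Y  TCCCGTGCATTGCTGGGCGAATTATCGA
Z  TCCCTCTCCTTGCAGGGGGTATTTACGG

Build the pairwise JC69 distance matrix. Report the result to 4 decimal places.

X–Y: 9/28 sites differ → p ≈ 0.321429, d = −0.75 ln(1 − 0.428572) = 0.419713 ≈ 0.4197.
X–Z: 11/28 sites differ → p ≈ 0.392857, d = −0.75 ln(1 − 0.523809) = 0.556452 ≈ 0.5565.
Y–Z: 10/28 sites differ → p ≈ 0.357143, d = −0.75 ln(1 − 0.476191) = 0.484971 ≈ 0.4850.

d(X,Y) = 0.4197, d(X,Z) = 0.5565, d(Y,Z) = 0.4850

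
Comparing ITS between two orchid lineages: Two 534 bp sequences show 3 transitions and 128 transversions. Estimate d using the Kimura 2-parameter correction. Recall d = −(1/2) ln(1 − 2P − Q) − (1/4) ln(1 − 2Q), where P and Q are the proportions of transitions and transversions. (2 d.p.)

0.31

P = 3/534 ≈ 0.005618 and Q = 128/534 ≈ 0.2397.
Under the Kimura two-parameter model, d = −½ ln(1 − 2P − Q) − ¼ ln(1 − 2Q).
1 − 2P − Q = 0.749064, giving −½ ln(0.749064) = 0.144465.
1 − 2Q = 0.5206, giving −¼ ln(0.5206) = 0.163193.
d = 0.144465 + 0.163193 = 0.307658.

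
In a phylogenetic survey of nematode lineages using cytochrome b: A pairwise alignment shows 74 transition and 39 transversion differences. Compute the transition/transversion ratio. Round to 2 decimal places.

1.90

R = 74/39 = 1.897435… ≈ 1.90 (to 2 d.p.).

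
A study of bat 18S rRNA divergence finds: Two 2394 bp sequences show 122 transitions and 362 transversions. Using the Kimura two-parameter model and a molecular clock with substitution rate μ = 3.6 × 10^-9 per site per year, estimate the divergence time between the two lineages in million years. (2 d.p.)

P = 122/2394 ≈ 0.050961 and Q = 362/2394 ≈ 0.151211.
Under the Kimura two-parameter model, d = −½ ln(1 − 2P − Q) − ¼ ln(1 − 2Q).
1 − 2P − Q = 0.746867, giving −½ ln(0.746867) = 0.145934.
1 − 2Q = 0.697578, giving −¼ ln(0.697578) = 0.090035.
d = 0.145934 + 0.090035 = 0.235969.
Under a molecular clock d = 2μt, so t = d/(2μ) = 0.235969 / (2 × 3.6 × 10^-9) = 32.77 million years.

32.77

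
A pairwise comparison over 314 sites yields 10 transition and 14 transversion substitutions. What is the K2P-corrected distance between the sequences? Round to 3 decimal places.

0.081

P = 10/314 ≈ 0.031847 and Q = 14/314 ≈ 0.044586.
Under the Kimura two-parameter model, d = −½ ln(1 − 2P − Q) − ¼ ln(1 − 2Q).
1 − 2P − Q = 0.89172, giving −½ ln(0.89172) = 0.057302.
1 − 2Q = 0.910828, giving −¼ ln(0.910828) = 0.023350.
d = 0.057302 + 0.023350 = 0.080652.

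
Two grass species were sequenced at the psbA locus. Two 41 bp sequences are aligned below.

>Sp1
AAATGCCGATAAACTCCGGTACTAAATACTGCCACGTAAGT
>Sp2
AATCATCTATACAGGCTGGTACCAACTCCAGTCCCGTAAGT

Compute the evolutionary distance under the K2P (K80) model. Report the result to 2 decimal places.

Of 41 sites, 6 differences are transitions and 9 are transversions, so P = 6/41 ≈ 0.146341 and Q = 9/41 ≈ 0.219512.
Under the Kimura two-parameter model, d = −½ ln(1 − 2P − Q) − ¼ ln(1 − 2Q).
1 − 2P − Q = 0.487806, giving −½ ln(0.487806) = 0.358919.
1 − 2Q = 0.560976, giving −¼ ln(0.560976) = 0.144519.
d = 0.358919 + 0.144519 = 0.503438.

0.50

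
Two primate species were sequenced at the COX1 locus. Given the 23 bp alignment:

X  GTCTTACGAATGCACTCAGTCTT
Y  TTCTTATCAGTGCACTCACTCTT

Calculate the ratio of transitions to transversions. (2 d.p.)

0.67

Transitions are A↔G and C↔T; transversions are all other mismatches.
Transitions: 2. Transversions: 3.
R = 2/3 = 0.666666… ≈ 0.67 (to 2 d.p.).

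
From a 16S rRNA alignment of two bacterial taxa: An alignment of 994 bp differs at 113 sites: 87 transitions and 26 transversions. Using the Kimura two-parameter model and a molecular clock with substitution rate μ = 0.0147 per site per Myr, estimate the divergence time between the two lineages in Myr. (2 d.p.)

P = 87/994 ≈ 0.087525 and Q = 26/994 ≈ 0.026157.
Under the Kimura two-parameter model, d = −½ ln(1 − 2P − Q) − ¼ ln(1 − 2Q).
1 − 2P − Q = 0.798793, giving −½ ln(0.798793) = 0.112327.
1 − 2Q = 0.947686, giving −¼ ln(0.947686) = 0.013433.
d = 0.112327 + 0.013433 = 0.125760.
Under a molecular clock d = 2μt, so t = d/(2μ) = 0.125760 / (2 × 0.0147) = 4.28 Myr.

4.28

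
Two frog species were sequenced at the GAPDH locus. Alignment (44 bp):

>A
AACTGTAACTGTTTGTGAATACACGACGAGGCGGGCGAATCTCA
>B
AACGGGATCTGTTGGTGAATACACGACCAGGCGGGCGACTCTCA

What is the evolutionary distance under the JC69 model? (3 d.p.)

The sequences differ at 6 of 44 sites (4, 6, 8, 14, 28, 39), so p = 6/44 ≈ 0.136364.
d = −(3/4) ln(1 − 4p/3) = −0.75 ln(1 − 0.181819) = −0.75 ln(0.818181)
  = −0.75 × (-0.200672) = 0.150504 substitutions/site.

0.151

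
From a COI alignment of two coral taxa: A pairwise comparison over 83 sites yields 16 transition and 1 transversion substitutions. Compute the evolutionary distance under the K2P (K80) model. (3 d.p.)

P = 16/83 ≈ 0.192771 and Q = 1/83 ≈ 0.012048.
Under the Kimura two-parameter model, d = −½ ln(1 − 2P − Q) − ¼ ln(1 − 2Q).
1 − 2P − Q = 0.60241, giving −½ ln(0.60241) = 0.253409.
1 − 2Q = 0.975904, giving −¼ ln(0.975904) = 0.006098.
d = 0.253409 + 0.006098 = 0.259507.

0.260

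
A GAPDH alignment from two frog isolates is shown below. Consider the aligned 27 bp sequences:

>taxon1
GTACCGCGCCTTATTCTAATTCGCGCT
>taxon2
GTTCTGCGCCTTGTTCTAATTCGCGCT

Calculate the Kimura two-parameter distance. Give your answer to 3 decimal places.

Of 27 sites, 2 differences are transitions and 1 are transversions, so P = 2/27 ≈ 0.074074 and Q = 1/27 ≈ 0.037037.
Under the Kimura two-parameter model, d = −½ ln(1 − 2P − Q) − ¼ ln(1 − 2Q).
1 − 2P − Q = 0.814815, giving −½ ln(0.814815) = 0.102397.
1 − 2Q = 0.925926, giving −¼ ln(0.925926) = 0.019240.
d = 0.102397 + 0.019240 = 0.121637.

0.122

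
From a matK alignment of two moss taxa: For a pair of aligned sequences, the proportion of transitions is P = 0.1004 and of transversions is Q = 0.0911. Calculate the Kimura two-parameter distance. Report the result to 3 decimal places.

Under the Kimura two-parameter model, d = −½ ln(1 − 2P − Q) − ¼ ln(1 − 2Q).
1 − 2P − Q = 0.7081, giving −½ ln(0.7081) = 0.172585.
1 − 2Q = 0.8178, giving −¼ ln(0.8178) = 0.050284.
d = 0.172585 + 0.050284 = 0.222869.

0.223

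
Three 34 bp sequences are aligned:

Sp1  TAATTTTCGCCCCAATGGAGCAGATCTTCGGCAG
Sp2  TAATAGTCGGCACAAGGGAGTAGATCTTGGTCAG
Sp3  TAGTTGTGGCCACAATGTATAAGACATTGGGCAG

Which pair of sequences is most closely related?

Sp1 and Sp2

Sp1–Sp2: 8/34 differ, p = 0.235, d = 0.282.
Sp1–Sp3: 10/34 differ, p = 0.294, d = 0.373.
Sp2–Sp3: 11/34 differ, p = 0.324, d = 0.423.
The smallest distance is between Sp1 and Sp2.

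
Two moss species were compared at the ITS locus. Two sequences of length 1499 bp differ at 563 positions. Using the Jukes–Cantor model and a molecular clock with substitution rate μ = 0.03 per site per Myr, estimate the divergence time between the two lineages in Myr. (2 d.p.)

8.68

p = 563/1499 ≈ 0.375584.
d = −(3/4) ln(1 − 4p/3) = −0.75 ln(1 − 0.500779) = −0.75 ln(0.499221)
  = −0.75 × (-0.694706) = 0.521030 substitutions/site.
Under a molecular clock d = 2μt, so t = d/(2μ) = 0.521030 / (2 × 0.03) = 8.68 Myr.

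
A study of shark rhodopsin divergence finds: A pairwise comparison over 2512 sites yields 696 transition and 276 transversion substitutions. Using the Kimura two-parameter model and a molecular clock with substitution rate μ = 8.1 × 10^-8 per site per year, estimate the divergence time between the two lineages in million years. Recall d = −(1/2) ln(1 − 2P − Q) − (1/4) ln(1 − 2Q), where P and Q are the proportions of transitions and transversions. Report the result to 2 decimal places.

P = 696/2512 ≈ 0.27707 and Q = 276/2512 ≈ 0.109873.
Under the Kimura two-parameter model, d = −½ ln(1 − 2P − Q) − ¼ ln(1 − 2Q).
1 − 2P − Q = 0.335987, giving −½ ln(0.335987) = 0.545341.
1 − 2Q = 0.780254, giving −¼ ln(0.780254) = 0.062034.
d = 0.545341 + 0.062034 = 0.607375.
Under a molecular clock d = 2μt, so t = d/(2μ) = 0.607375 / (2 × 8.1 × 10^-8) = 3.75 million years.

3.75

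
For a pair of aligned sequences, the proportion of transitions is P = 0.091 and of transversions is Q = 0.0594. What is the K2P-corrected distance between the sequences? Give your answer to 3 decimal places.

Under the Kimura two-parameter model, d = −½ ln(1 − 2P − Q) − ¼ ln(1 − 2Q).
1 − 2P − Q = 0.7586, giving −½ ln(0.7586) = 0.138140.
1 − 2Q = 0.8812, giving −¼ ln(0.8812) = 0.031618.
d = 0.138140 + 0.031618 = 0.169758.

0.170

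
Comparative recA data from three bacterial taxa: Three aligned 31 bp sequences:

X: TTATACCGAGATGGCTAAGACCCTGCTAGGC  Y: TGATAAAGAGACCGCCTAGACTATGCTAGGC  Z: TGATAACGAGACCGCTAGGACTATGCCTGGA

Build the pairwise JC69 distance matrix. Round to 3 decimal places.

X–Y: 9/31 sites differ → p ≈ 0.290323, d = −0.75 ln(1 − 0.387097) = 0.367161 ≈ 0.367.
X–Z: 10/31 sites differ → p ≈ 0.322581, d = −0.75 ln(1 − 0.430108) = 0.421731 ≈ 0.422.
Y–Z: 7/31 sites differ → p ≈ 0.225806, d = −0.75 ln(1 − 0.301075) = 0.268659 ≈ 0.269.

d(X,Y) = 0.367, d(X,Z) = 0.422, d(Y,Z) = 0.269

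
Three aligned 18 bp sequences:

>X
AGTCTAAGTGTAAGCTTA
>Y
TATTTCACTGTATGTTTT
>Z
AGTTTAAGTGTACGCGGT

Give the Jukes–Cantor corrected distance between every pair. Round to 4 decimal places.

X–Y: 8/18 sites differ → p ≈ 0.444444, d = −0.75 ln(1 − 0.592592) = 0.673455 ≈ 0.6735.
X–Z: 5/18 sites differ → p ≈ 0.277778, d = −0.75 ln(1 − 0.370371) = 0.346968 ≈ 0.3470.
Y–Z: 8/18 sites differ → p ≈ 0.444444, d = −0.75 ln(1 − 0.592592) = 0.673455 ≈ 0.6735.

d(X,Y) = 0.6735, d(X,Z) = 0.3470, d(Y,Z) = 0.6735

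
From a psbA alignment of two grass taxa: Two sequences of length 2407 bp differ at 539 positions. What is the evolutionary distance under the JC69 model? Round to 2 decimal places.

0.27

p = 539/2407 ≈ 0.22393.
d = −(3/4) ln(1 − 4p/3) = −0.75 ln(1 − 0.298573) = −0.75 ln(0.701427)
  = −0.75 × (-0.354638) = 0.265979 substitutions/site.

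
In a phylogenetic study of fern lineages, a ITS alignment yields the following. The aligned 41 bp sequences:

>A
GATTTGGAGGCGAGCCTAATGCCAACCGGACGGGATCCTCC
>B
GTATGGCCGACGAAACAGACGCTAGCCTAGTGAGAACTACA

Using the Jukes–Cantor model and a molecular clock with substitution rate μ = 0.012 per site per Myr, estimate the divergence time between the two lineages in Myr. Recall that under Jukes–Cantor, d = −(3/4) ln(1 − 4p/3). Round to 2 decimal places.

The sequences differ at 22 of 41 sites, so p = 22/41 ≈ 0.536585.
d = −(3/4) ln(1 − 4p/3) = −0.75 ln(1 − 0.715447) = −0.75 ln(0.284553)
  = −0.75 × (-1.256836) = 0.942627 substitutions/site.
Under a molecular clock d = 2μt, so t = d/(2μ) = 0.942627 / (2 × 0.012) = 39.28 Myr.

39.28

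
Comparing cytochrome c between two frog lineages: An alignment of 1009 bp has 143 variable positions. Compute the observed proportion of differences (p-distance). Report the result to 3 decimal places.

p = 143/1009 = 0.141724… ≈ 0.142 (to 3 d.p.).

0.142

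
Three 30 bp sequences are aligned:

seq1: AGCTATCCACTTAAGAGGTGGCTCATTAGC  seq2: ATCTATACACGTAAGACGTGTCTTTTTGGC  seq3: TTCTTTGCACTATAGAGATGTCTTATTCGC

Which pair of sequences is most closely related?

seq1 and seq2

seq1–seq2: 8/30 differ, p = 0.267, d = 0.330.
seq1–seq3: 10/30 differ, p = 0.333, d = 0.441.
seq2–seq3: 10/30 differ, p = 0.333, d = 0.441.
The smallest distance is between seq1 and seq2.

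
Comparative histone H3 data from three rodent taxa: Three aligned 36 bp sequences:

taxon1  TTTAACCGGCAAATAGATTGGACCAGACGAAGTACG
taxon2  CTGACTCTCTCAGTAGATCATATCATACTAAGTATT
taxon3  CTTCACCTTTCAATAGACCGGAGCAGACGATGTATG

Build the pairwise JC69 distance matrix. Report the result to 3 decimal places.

d(taxon1,taxon2) = 0.745, d(taxon1,taxon3) = 0.392, d(taxon2,taxon3) = 0.548

taxon1–taxon2: 17/36 sites differ → p ≈ 0.472222, d = −0.75 ln(1 − 0.629629) = 0.744938 ≈ 0.745.
taxon1–taxon3: 11/36 sites differ → p ≈ 0.305556, d = −0.75 ln(1 − 0.407408) = 0.392437 ≈ 0.392.
taxon2–taxon3: 14/36 sites differ → p ≈ 0.388889, d = −0.75 ln(1 − 0.518519) = 0.548166 ≈ 0.548.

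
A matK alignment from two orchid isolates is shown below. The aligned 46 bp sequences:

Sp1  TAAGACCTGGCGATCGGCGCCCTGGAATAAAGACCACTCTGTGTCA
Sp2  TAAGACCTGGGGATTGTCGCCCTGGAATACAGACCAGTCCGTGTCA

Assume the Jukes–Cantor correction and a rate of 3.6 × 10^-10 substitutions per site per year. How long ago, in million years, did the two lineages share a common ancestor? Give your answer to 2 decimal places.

199.02

The sequences differ at 6 of 46 sites (11, 15, 17, 30, 37, 40), so p = 6/46 ≈ 0.130435.
d = −(3/4) ln(1 − 4p/3) = −0.75 ln(1 − 0.173913) = −0.75 ln(0.826087)
  = −0.75 × (-0.191055) = 0.143291 substitutions/site.
Under a molecular clock d = 2μt, so t = d/(2μ) = 0.143291 / (2 × 3.6 × 10^-10) = 199.02 million years.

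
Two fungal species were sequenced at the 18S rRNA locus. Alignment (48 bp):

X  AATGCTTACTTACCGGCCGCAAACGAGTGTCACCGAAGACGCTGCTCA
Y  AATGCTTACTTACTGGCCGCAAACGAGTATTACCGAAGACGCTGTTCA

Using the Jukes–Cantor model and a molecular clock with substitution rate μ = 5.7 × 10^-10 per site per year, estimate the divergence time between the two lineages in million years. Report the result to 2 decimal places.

The sequences differ at 4 of 48 sites (14, 29, 31, 45), so p = 4/48 ≈ 0.083333.
d = −(3/4) ln(1 − 4p/3) = −0.75 ln(1 − 0.111111) = −0.75 ln(0.888889)
  = −0.75 × (-0.117783) = 0.088337 substitutions/site.
Under a molecular clock d = 2μt, so t = d/(2μ) = 0.088337 / (2 × 5.7 × 10^-10) = 77.49 million years.

77.49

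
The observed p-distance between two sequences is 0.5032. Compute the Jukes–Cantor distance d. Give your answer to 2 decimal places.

d = −(3/4) ln(1 − 4p/3) = −0.75 ln(1 − 0.670933) = −0.75 ln(0.329067)
  = −0.75 × (-1.111494) = 0.833621 substitutions/site.

0.83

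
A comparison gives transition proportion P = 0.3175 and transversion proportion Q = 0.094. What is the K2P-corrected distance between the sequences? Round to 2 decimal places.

0.70

Under the Kimura two-parameter model, d = −½ ln(1 − 2P − Q) − ¼ ln(1 − 2Q).
1 − 2P − Q = 0.271, giving −½ ln(0.271) = 0.652818.
1 − 2Q = 0.812, giving −¼ ln(0.812) = 0.052064.
d = 0.652818 + 0.052064 = 0.704882.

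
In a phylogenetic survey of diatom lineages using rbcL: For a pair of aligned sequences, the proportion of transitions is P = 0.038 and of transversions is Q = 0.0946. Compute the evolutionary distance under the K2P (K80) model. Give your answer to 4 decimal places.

Under the Kimura two-parameter model, d = −½ ln(1 − 2P − Q) − ¼ ln(1 − 2Q).
1 − 2P − Q = 0.8294, giving −½ ln(0.8294) = 0.093526.
1 − 2Q = 0.8108, giving −¼ ln(0.8108) = 0.052433.
d = 0.093526 + 0.052433 = 0.145959.

0.1460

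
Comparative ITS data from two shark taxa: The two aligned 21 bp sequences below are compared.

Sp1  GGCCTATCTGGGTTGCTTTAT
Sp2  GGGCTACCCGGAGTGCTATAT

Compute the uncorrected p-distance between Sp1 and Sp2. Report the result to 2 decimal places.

The sequences differ at 6 of 21 positions (sites 3, 7, 9, 12, 13, 18).
p = 6/21 = 0.285714… ≈ 0.29 (to 2 d.p.).

0.29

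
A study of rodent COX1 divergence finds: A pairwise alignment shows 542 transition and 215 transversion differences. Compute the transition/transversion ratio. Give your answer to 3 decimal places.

2.521

R = 542/215 = 2.520930… ≈ 2.521 (to 3 d.p.).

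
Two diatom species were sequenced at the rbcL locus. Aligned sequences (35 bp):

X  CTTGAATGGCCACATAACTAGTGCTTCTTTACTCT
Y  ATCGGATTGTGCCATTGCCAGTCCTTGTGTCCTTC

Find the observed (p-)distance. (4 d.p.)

The sequences differ at 16 of 35 positions.
p = 16/35 = 0.457142… ≈ 0.4571 (to 4 d.p.).

0.4571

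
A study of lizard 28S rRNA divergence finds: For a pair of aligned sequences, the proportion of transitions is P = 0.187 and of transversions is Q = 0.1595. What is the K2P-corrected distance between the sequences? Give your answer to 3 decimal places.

0.477

Under the Kimura two-parameter model, d = −½ ln(1 − 2P − Q) − ¼ ln(1 − 2Q).
1 − 2P − Q = 0.4665, giving −½ ln(0.4665) = 0.381249.
1 − 2Q = 0.681, giving −¼ ln(0.681) = 0.096048.
d = 0.381249 + 0.096048 = 0.477297.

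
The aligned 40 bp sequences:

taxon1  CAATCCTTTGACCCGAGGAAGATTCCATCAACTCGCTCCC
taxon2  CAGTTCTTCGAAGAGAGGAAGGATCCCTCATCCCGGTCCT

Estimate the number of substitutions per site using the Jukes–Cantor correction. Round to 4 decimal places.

0.4260

The sequences differ at 13 of 40 sites, so p = 13/40 = 0.325.
d = −(3/4) ln(1 − 4p/3) = −0.75 ln(1 − 0.433333) = −0.75 ln(0.566667)
  = −0.75 × (-0.567983) = 0.425987 substitutions/site.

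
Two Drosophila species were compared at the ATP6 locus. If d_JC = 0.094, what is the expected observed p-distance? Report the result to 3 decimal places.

p = (3/4)(1 − e^(−4d/3)) = 0.75 × (1 − e^(-0.125333)) = 0.75 × (1 − 0.882203) = 0.088348.

0.088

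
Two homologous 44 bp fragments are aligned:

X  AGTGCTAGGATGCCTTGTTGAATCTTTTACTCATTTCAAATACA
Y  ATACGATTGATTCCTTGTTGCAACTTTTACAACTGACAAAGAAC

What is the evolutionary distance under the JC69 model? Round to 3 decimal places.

The sequences differ at 18 of 44 sites, so p = 18/44 ≈ 0.409091.
d = −(3/4) ln(1 − 4p/3) = −0.75 ln(1 − 0.545455) = −0.75 ln(0.454545)
  = −0.75 × (-0.788458) = 0.591344 substitutions/site.

0.591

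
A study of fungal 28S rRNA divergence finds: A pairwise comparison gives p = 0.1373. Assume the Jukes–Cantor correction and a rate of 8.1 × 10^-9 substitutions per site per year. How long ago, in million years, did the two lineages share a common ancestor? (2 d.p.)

d = −(3/4) ln(1 − 4p/3) = −0.75 ln(1 − 0.183067) = −0.75 ln(0.816933)
  = −0.75 × (-0.202198) = 0.151649 substitutions/site.
Under a molecular clock d = 2μt, so t = d/(2μ) = 0.151649 / (2 × 8.1 × 10^-9) = 9.36 million years.

9.36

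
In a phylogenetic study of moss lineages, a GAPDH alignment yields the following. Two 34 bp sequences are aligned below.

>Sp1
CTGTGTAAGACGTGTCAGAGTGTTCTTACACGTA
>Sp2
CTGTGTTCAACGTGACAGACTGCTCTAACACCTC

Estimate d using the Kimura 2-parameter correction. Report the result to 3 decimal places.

Of 34 sites, 2 differences are transitions and 7 are transversions, so P = 2/34 ≈ 0.058824 and Q = 7/34 ≈ 0.205882.
Under the Kimura two-parameter model, d = −½ ln(1 − 2P − Q) − ¼ ln(1 − 2Q).
1 − 2P − Q = 0.67647, giving −½ ln(0.67647) = 0.195434.
1 − 2Q = 0.588236, giving −¼ ln(0.588236) = 0.132657.
d = 0.195434 + 0.132657 = 0.328091.

0.328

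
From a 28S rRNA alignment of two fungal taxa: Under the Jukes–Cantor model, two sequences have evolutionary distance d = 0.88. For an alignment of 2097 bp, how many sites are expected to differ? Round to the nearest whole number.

Invert JC69: p = (3/4)(1 − e^(−4d/3)) = 0.75 × (1 − e^(-1.173333)) = 0.75 × (1 − 0.309334) = 0.518000.
Expected differing sites = pL ≈ 0.518000 × 2097 = 1086.246 ≈ 1086.

1086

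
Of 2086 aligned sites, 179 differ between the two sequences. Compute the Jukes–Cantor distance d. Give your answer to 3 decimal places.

p = 179/2086 ≈ 0.08581.
d = −(3/4) ln(1 − 4p/3) = −0.75 ln(1 − 0.114413) = −0.75 ln(0.885587)
  = −0.75 × (-0.121505) = 0.091129 substitutions/site.

0.091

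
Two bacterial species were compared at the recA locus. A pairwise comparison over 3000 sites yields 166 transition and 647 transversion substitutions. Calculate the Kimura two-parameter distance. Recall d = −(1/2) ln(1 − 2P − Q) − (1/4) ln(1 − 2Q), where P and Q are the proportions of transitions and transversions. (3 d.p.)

P = 166/3000 ≈ 0.055333 and Q = 647/3000 ≈ 0.215667.
Under the Kimura two-parameter model, d = −½ ln(1 − 2P − Q) − ¼ ln(1 − 2Q).
1 − 2P − Q = 0.673667, giving −½ ln(0.673667) = 0.197510.
1 − 2Q = 0.568666, giving −¼ ln(0.568666) = 0.141116.
d = 0.197510 + 0.141116 = 0.338626.

0.339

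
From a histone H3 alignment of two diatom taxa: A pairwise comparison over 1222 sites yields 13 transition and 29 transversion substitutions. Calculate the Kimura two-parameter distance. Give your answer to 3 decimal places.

P = 13/1222 ≈ 0.010638 and Q = 29/1222 ≈ 0.023732.
Under the Kimura two-parameter model, d = −½ ln(1 − 2P − Q) − ¼ ln(1 − 2Q).
1 − 2P − Q = 0.954992, giving −½ ln(0.954992) = 0.023026.
1 − 2Q = 0.952536, giving −¼ ln(0.952536) = 0.012157.
d = 0.023026 + 0.012157 = 0.035183.

0.035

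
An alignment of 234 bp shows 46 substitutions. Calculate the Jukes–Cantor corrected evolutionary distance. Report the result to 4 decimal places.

0.2280

p = 46/234 ≈ 0.196581.
d = −(3/4) ln(1 − 4p/3) = −0.75 ln(1 − 0.262108) = −0.75 ln(0.737892)
  = −0.75 × (-0.303958) = 0.227969 substitutions/site.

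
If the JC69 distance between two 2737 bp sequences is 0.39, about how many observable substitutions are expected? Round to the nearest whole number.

832

Invert JC69: p = (3/4)(1 − e^(−4d/3)) = 0.75 × (1 − e^(-0.52)) = 0.75 × (1 − 0.594521) = 0.304109.
Expected differing sites = pL ≈ 0.304109 × 2737 = 832.346333 ≈ 832.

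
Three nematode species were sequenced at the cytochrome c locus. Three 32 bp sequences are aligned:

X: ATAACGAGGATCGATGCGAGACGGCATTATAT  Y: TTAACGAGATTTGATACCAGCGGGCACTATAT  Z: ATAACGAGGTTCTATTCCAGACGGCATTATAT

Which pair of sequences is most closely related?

X–Y: 9/32 differ, p = 0.281, d = 0.353.
X–Z: 4/32 differ, p = 0.125, d = 0.137.
Y–Z: 8/32 differ, p = 0.250, d = 0.304.
The smallest distance is between X and Z.

X and Z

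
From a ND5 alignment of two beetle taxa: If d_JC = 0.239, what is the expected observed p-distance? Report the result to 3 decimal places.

0.205

p = (3/4)(1 − e^(−4d/3)) = 0.75 × (1 − e^(-0.318667)) = 0.75 × (1 − 0.727118) = 0.204662.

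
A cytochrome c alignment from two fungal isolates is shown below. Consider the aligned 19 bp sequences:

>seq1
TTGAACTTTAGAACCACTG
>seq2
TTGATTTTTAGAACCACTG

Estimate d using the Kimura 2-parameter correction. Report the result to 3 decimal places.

Of 19 sites, 1 differences are transitions and 1 are transversions, so P = 1/19 ≈ 0.052632 and Q = 1/19 ≈ 0.052632.
Under the Kimura two-parameter model, d = −½ ln(1 − 2P − Q) − ¼ ln(1 − 2Q).
1 − 2P − Q = 0.842104, giving −½ ln(0.842104) = 0.085926.
1 − 2Q = 0.894736, giving −¼ ln(0.894736) = 0.027807.
d = 0.085926 + 0.027807 = 0.113733.

0.114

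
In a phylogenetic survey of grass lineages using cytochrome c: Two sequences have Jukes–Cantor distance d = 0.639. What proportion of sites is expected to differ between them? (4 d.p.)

p = (3/4)(1 − e^(−4d/3)) = 0.75 × (1 − e^(-0.852)) = 0.75 × (1 − 0.426561) = 0.430079.

0.4301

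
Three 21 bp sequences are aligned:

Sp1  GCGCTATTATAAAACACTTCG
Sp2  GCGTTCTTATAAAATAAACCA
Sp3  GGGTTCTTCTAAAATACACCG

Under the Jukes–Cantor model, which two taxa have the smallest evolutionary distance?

Sp2 and Sp3

Sp1–Sp2: 7/21 differ, p = 0.333, d = 0.441.
Sp1–Sp3: 7/21 differ, p = 0.333, d = 0.441.
Sp2–Sp3: 4/21 differ, p = 0.190, d = 0.220.
The smallest distance is between Sp2 and Sp3.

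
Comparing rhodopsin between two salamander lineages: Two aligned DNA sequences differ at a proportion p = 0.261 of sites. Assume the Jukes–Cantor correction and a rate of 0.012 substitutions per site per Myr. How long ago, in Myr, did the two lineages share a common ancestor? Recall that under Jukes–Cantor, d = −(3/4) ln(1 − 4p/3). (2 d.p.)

d = −(3/4) ln(1 − 4p/3) = −0.75 ln(1 − 0.348) = −0.75 ln(0.652)
  = −0.75 × (-0.427711) = 0.320783 substitutions/site.
Under a molecular clock d = 2μt, so t = d/(2μ) = 0.320783 / (2 × 0.012) = 13.37 Myr.

13.37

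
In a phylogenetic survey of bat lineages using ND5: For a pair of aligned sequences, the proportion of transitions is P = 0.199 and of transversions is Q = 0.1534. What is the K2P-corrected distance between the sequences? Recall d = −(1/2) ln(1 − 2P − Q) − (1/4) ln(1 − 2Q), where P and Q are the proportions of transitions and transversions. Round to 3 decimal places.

Under the Kimura two-parameter model, d = −½ ln(1 − 2P − Q) − ¼ ln(1 − 2Q).
1 − 2P − Q = 0.4486, giving −½ ln(0.4486) = 0.400812.
1 − 2Q = 0.6932, giving −¼ ln(0.6932) = 0.091609.
d = 0.400812 + 0.091609 = 0.492421.

0.492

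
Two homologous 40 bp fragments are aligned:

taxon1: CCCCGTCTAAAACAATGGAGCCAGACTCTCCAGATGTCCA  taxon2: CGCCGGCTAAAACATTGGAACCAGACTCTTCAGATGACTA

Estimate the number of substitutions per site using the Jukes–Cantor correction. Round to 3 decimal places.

0.199

The sequences differ at 7 of 40 sites (2, 6, 15, 20, 30, 37, 39), so p = 7/40 = 0.175.
d = −(3/4) ln(1 − 4p/3) = −0.75 ln(1 − 0.233333) = −0.75 ln(0.766667)
  = −0.75 × (-0.265703) = 0.199277 substitutions/site.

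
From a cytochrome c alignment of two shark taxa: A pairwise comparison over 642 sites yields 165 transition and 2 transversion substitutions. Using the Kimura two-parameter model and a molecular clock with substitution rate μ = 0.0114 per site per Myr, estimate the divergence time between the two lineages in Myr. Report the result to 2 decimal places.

P = 165/642 ≈ 0.257009 and Q = 2/642 ≈ 0.003115.
Under the Kimura two-parameter model, d = −½ ln(1 − 2P − Q) − ¼ ln(1 − 2Q).
1 − 2P − Q = 0.482867, giving −½ ln(0.482867) = 0.364007.
1 − 2Q = 0.99377, giving −¼ ln(0.99377) = 0.001562.
d = 0.364007 + 0.001562 = 0.365569.
Under a molecular clock d = 2μt, so t = d/(2μ) = 0.365569 / (2 × 0.0114) = 16.03 Myr.

16.03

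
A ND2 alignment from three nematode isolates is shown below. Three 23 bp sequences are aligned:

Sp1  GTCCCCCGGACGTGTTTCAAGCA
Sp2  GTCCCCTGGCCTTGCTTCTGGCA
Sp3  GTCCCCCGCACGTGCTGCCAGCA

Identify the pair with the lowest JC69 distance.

Sp1–Sp2: 6/23 differ, p = 0.261, d = 0.321.
Sp1–Sp3: 4/23 differ, p = 0.174, d = 0.198.
Sp2–Sp3: 7/23 differ, p = 0.304, d = 0.390.
The smallest distance is between Sp1 and Sp3.

Sp1 and Sp3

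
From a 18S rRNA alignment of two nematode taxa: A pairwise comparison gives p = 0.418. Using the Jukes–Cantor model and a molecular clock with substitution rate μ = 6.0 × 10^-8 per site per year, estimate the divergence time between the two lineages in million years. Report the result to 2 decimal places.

5.09

d = −(3/4) ln(1 − 4p/3) = −0.75 ln(1 − 0.557333) = −0.75 ln(0.442667)
  = −0.75 × (-0.814937) = 0.611203 substitutions/site.
Under a molecular clock d = 2μt, so t = d/(2μ) = 0.611203 / (2 × 6.0 × 10^-8) = 5.09 million years.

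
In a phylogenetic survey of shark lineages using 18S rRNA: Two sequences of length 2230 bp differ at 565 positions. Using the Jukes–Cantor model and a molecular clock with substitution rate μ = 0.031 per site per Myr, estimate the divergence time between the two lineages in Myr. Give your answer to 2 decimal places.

p = 565/2230 ≈ 0.253363.
d = −(3/4) ln(1 − 4p/3) = −0.75 ln(1 − 0.337817) = −0.75 ln(0.662183)
  = −0.75 × (-0.412213) = 0.309160 substitutions/site.
Under a molecular clock d = 2μt, so t = d/(2μ) = 0.309160 / (2 × 0.031) = 4.99 Myr.

4.99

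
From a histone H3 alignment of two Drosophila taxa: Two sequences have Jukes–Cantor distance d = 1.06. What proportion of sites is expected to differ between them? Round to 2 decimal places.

p = (3/4)(1 − e^(−4d/3)) = 0.75 × (1 − e^(-1.413333)) = 0.75 × (1 − 0.243331) = 0.567502.

0.57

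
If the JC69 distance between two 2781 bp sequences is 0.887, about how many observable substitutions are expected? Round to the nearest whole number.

1447

Invert JC69: p = (3/4)(1 − e^(−4d/3)) = 0.75 × (1 − e^(-1.182667)) = 0.75 × (1 − 0.306460) = 0.520155.
Expected differing sites = pL ≈ 0.520155 × 2781 = 1446.551055 ≈ 1447.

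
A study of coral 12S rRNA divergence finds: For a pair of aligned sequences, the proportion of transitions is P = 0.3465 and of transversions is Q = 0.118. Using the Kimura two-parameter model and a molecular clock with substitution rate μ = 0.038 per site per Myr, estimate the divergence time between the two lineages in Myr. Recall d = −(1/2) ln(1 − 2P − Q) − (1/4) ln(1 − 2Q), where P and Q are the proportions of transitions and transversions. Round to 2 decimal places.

Under the Kimura two-parameter model, d = −½ ln(1 − 2P − Q) − ¼ ln(1 − 2Q).
1 − 2P − Q = 0.189, giving −½ ln(0.189) = 0.833004.
1 − 2Q = 0.764, giving −¼ ln(0.764) = 0.067297.
d = 0.833004 + 0.067297 = 0.900301.
Under a molecular clock d = 2μt, so t = d/(2μ) = 0.900301 / (2 × 0.038) = 11.85 Myr.

11.85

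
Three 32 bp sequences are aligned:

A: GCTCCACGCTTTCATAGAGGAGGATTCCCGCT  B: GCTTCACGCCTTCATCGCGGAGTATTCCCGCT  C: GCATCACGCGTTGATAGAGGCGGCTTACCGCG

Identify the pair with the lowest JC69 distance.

A and B

A–B: 5/32 differ, p = 0.156, d = 0.175.
A–C: 8/32 differ, p = 0.250, d = 0.304.
B–C: 10/32 differ, p = 0.313, d = 0.404.
The smallest distance is between A and B.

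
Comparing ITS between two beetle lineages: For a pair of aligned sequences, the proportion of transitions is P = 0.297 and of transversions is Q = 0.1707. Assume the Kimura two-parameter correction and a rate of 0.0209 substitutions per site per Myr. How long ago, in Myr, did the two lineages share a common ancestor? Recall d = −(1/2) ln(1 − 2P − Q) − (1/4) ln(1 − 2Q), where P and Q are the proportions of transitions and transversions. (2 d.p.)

Under the Kimura two-parameter model, d = −½ ln(1 − 2P − Q) − ¼ ln(1 − 2Q).
1 − 2P − Q = 0.2353, giving −½ ln(0.2353) = 0.723447.
1 − 2Q = 0.6586, giving −¼ ln(0.6586) = 0.104410.
d = 0.723447 + 0.104410 = 0.827857.
Under a molecular clock d = 2μt, so t = d/(2μ) = 0.827857 / (2 × 0.0209) = 19.81 Myr.

19.81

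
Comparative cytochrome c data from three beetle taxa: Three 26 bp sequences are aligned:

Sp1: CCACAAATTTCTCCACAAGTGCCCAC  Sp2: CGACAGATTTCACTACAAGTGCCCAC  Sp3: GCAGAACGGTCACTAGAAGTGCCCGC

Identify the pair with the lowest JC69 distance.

Sp1–Sp2: 4/26 differ, p = 0.154, d = 0.172.
Sp1–Sp3: 9/26 differ, p = 0.346, d = 0.464.
Sp2–Sp3: 9/26 differ, p = 0.346, d = 0.464.
The smallest distance is between Sp1 and Sp2.

Sp1 and Sp2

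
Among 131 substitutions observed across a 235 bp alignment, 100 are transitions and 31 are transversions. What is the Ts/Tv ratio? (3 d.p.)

R = 100/31 = 3.225806… ≈ 3.226 (to 3 d.p.).

3.226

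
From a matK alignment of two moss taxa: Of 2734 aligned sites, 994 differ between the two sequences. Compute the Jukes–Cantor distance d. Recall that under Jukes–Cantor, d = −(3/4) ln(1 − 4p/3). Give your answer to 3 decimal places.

0.497

p = 994/2734 ≈ 0.36357.
d = −(3/4) ln(1 − 4p/3) = −0.75 ln(1 − 0.48476) = −0.75 ln(0.51524)
  = −0.75 × (-0.663122) = 0.497342 substitutions/site.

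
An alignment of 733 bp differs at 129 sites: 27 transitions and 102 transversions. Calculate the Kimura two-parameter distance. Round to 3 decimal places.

0.201

P = 27/733 ≈ 0.036835 and Q = 102/733 ≈ 0.139154.
Under the Kimura two-parameter model, d = −½ ln(1 − 2P − Q) − ¼ ln(1 − 2Q).
1 − 2P − Q = 0.787176, giving −½ ln(0.787176) = 0.119652.
1 − 2Q = 0.721692, giving −¼ ln(0.721692) = 0.081539.
d = 0.119652 + 0.081539 = 0.201191.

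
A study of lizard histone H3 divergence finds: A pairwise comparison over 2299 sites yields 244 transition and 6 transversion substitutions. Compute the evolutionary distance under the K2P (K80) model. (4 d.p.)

P = 244/2299 ≈ 0.106133 and Q = 6/2299 ≈ 0.00261.
Under the Kimura two-parameter model, d = −½ ln(1 − 2P − Q) − ¼ ln(1 − 2Q).
1 − 2P − Q = 0.785124, giving −½ ln(0.785124) = 0.120957.
1 − 2Q = 0.99478, giving −¼ ln(0.99478) = 0.001308.
d = 0.120957 + 0.001308 = 0.122265.

0.1223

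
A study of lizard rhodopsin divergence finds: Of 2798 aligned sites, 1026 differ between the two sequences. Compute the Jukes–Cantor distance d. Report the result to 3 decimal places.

p = 1026/2798 ≈ 0.36669.
d = −(3/4) ln(1 − 4p/3) = −0.75 ln(1 − 0.48892) = −0.75 ln(0.51108)
  = −0.75 × (-0.671229) = 0.503422 substitutions/site.

0.503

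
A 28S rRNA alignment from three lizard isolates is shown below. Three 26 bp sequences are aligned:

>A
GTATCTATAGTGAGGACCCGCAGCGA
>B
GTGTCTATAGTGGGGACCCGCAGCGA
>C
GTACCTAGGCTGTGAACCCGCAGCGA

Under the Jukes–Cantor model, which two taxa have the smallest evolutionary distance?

A and B

A–B: 2/26 differ, p = 0.077, d = 0.081.
A–C: 6/26 differ, p = 0.231, d = 0.276.
B–C: 7/26 differ, p = 0.269, d = 0.334.
The smallest distance is between A and B.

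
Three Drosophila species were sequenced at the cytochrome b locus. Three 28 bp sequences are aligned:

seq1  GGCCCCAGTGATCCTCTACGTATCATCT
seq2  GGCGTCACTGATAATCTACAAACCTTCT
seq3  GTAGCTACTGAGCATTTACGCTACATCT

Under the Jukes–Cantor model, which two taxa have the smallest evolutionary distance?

seq1–seq2: 9/28 differ, p = 0.321, d = 0.420.
seq1–seq3: 11/28 differ, p = 0.393, d = 0.556.
seq2–seq3: 12/28 differ, p = 0.429, d = 0.635.
The smallest distance is between seq1 and seq2.

seq1 and seq2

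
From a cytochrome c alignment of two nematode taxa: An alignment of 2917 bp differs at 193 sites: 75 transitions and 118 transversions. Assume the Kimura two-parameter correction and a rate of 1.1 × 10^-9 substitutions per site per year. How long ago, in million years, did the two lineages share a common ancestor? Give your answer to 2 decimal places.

31.49

P = 75/2917 ≈ 0.025711 and Q = 118/2917 ≈ 0.040453.
Under the Kimura two-parameter model, d = −½ ln(1 − 2P − Q) − ¼ ln(1 − 2Q).
1 − 2P − Q = 0.908125, giving −½ ln(0.908125) = 0.048187.
1 − 2Q = 0.919094, giving −¼ ln(0.919094) = 0.021092.
d = 0.048187 + 0.021092 = 0.069279.
Under a molecular clock d = 2μt, so t = d/(2μ) = 0.069279 / (2 × 1.1 × 10^-9) = 31.49 million years.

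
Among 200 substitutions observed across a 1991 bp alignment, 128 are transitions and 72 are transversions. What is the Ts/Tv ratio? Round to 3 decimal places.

1.778

R = 128/72 = 1.777777… ≈ 1.778 (to 3 d.p.).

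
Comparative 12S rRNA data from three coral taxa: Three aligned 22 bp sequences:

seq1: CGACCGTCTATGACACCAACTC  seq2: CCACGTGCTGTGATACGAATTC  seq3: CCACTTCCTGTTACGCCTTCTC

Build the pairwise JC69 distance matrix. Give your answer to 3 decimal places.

seq1–seq2: 8/22 sites differ → p ≈ 0.363636, d = −0.75 ln(1 − 0.484848) = 0.497470 ≈ 0.497.
seq1–seq3: 9/22 sites differ → p ≈ 0.409091, d = −0.75 ln(1 − 0.545455) = 0.591344 ≈ 0.591.
seq2–seq3: 9/22 sites differ → p ≈ 0.409091, d = −0.75 ln(1 − 0.545455) = 0.591344 ≈ 0.591.

d(seq1,seq2) = 0.497, d(seq1,seq3) = 0.591, d(seq2,seq3) = 0.591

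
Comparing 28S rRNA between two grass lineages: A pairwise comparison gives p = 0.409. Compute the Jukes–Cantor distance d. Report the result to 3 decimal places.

0.591

d = −(3/4) ln(1 − 4p/3) = −0.75 ln(1 − 0.545333) = −0.75 ln(0.454667)
  = −0.75 × (-0.788190) = 0.591143 substitutions/site.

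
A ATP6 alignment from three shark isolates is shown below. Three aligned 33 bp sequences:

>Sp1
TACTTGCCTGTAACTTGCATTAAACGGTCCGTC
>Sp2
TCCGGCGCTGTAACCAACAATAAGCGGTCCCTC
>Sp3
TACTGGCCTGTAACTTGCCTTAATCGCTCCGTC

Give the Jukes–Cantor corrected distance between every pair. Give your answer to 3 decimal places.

d(Sp1,Sp2) = 0.441, d(Sp1,Sp3) = 0.132, d(Sp2,Sp3) = 0.497

Sp1–Sp2: 11/33 sites differ → p ≈ 0.333333, d = −0.75 ln(1 − 0.444444) = 0.440839 ≈ 0.441.
Sp1–Sp3: 4/33 sites differ → p ≈ 0.121212, d = −0.75 ln(1 − 0.161616) = 0.132209 ≈ 0.132.
Sp2–Sp3: 12/33 sites differ → p ≈ 0.363636, d = −0.75 ln(1 − 0.484848) = 0.497470 ≈ 0.497.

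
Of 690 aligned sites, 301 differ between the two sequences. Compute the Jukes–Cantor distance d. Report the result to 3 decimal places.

0.654

p = 301/690 ≈ 0.436232.
d = −(3/4) ln(1 − 4p/3) = −0.75 ln(1 − 0.581643) = −0.75 ln(0.418357)
  = −0.75 × (-0.871420) = 0.653565 substitutions/site.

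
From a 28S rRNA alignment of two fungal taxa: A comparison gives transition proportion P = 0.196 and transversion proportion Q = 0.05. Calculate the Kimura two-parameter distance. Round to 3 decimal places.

Under the Kimura two-parameter model, d = −½ ln(1 − 2P − Q) − ¼ ln(1 − 2Q).
1 − 2P − Q = 0.558, giving −½ ln(0.558) = 0.291698.
1 − 2Q = 0.9, giving −¼ ln(0.9) = 0.026340.
d = 0.291698 + 0.026340 = 0.318038.

0.318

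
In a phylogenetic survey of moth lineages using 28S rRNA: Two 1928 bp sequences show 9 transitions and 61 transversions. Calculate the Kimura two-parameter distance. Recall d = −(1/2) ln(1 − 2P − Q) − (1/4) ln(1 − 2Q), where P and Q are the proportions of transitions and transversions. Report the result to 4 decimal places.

P = 9/1928 ≈ 0.004668 and Q = 61/1928 ≈ 0.031639.
Under the Kimura two-parameter model, d = −½ ln(1 − 2P − Q) − ¼ ln(1 − 2Q).
1 − 2P − Q = 0.959025, giving −½ ln(0.959025) = 0.020919.
1 − 2Q = 0.936722, giving −¼ ln(0.936722) = 0.016342.
d = 0.020919 + 0.016342 = 0.037261.

0.0373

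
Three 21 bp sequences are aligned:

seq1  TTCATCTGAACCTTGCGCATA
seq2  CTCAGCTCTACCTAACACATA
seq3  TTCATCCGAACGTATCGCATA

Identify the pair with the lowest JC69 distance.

seq1 and seq3

seq1–seq2: 7/21 differ, p = 0.333, d = 0.441.
seq1–seq3: 4/21 differ, p = 0.190, d = 0.220.
seq2–seq3: 8/21 differ, p = 0.381, d = 0.532.
The smallest distance is between seq1 and seq3.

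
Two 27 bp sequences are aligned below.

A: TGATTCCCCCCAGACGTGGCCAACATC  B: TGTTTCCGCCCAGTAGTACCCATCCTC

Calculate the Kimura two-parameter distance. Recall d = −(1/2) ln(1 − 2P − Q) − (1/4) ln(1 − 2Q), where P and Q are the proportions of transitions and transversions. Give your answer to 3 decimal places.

0.385

Of 27 sites, 1 differences are transitions and 7 are transversions, so P = 1/27 ≈ 0.037037 and Q = 7/27 ≈ 0.259259.
Under the Kimura two-parameter model, d = −½ ln(1 − 2P − Q) − ¼ ln(1 − 2Q).
1 − 2P − Q = 0.666667, giving −½ ln(0.666667) = 0.202732.
1 − 2Q = 0.481482, giving −¼ ln(0.481482) = 0.182722.
d = 0.202732 + 0.182722 = 0.385454.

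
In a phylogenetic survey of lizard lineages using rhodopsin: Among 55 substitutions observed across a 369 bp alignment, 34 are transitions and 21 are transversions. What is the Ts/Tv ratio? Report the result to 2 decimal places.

R = 34/21 = 1.619047… ≈ 1.62 (to 2 d.p.).

1.62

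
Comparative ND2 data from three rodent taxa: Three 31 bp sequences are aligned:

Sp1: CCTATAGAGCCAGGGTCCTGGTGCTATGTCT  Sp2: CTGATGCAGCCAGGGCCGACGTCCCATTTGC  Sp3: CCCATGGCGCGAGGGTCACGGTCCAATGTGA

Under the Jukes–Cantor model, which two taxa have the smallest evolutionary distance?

Sp1–Sp2: 13/31 differ, p = 0.419, d = 0.614.
Sp1–Sp3: 10/31 differ, p = 0.323, d = 0.422.
Sp2–Sp3: 12/31 differ, p = 0.387, d = 0.544.
The smallest distance is between Sp1 and Sp3.

Sp1 and Sp3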